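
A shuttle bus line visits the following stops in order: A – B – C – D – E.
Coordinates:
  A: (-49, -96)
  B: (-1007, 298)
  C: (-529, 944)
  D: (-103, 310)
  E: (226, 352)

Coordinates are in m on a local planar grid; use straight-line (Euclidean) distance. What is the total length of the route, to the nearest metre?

Leg distances:
A→B: 1035.9 m  (cumulative 1035.9 m)
B→C: 803.6 m  (cumulative 1839.5 m)
C→D: 763.8 m  (cumulative 2603.3 m)
D→E: 331.7 m  (cumulative 2935.0 m)
Total route length ≈ 2935 m.

2935 m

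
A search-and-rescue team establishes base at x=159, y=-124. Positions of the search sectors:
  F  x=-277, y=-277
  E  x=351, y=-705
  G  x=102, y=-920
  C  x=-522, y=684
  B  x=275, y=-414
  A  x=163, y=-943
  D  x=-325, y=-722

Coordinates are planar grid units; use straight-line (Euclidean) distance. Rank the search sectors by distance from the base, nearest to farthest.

Distance from the base at x=159, y=-124 to each:
B x=275, y=-414: 312.3
F x=-277, y=-277: 462.1
E x=351, y=-705: 611.9
D x=-325, y=-722: 769.3
G x=102, y=-920: 798.0
A x=163, y=-943: 819.0
C x=-522, y=684: 1056.7

B, F, E, D, G, A, C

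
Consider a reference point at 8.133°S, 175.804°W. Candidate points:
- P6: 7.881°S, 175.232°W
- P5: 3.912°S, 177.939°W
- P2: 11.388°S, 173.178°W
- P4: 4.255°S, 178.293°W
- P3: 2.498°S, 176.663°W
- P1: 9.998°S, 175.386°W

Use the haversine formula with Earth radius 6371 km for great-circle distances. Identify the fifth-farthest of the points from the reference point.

Distance to each, sorted:
P3: 633.8 km
P5: 525.4 km
P4: 511.5 km
P2: 462.4 km
P1: 212.4 km
P6: 68.9 km
The fifth-farthest is P1 at 212.4 km.

P1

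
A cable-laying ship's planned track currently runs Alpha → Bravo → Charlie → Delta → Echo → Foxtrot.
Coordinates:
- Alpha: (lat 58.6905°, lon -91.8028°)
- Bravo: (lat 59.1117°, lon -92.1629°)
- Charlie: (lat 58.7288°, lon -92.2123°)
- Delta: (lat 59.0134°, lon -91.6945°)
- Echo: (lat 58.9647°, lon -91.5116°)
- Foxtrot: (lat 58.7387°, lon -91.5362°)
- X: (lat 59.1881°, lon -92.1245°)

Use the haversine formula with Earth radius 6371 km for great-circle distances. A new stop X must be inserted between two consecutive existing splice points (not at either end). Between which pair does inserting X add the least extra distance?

Added distance for inserting X between each consecutive pair:
Alpha–Bravo: 15.9 km
Bravo–Charlie: 17.4 km
Charlie–Delta: 39.2 km
Delta–Echo: 62.5 km
Echo–Foxtrot: 78.1 km
Smallest added distance is 15.9 km, inserting between Alpha and Bravo.

between Alpha and Bravo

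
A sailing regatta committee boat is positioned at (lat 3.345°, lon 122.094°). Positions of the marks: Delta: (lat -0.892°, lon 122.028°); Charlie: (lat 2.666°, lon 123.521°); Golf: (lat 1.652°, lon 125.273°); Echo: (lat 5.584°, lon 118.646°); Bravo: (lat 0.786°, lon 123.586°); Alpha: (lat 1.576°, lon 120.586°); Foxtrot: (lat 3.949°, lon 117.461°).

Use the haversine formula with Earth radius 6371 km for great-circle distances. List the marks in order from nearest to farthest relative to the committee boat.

Charlie, Alpha, Bravo, Golf, Echo, Delta, Foxtrot

Distances from the committee boat:
Charlie (lat 2.666°, lon 123.521°): 175.5 km
Alpha (lat 1.576°, lon 120.586°): 258.4 km
Bravo (lat 0.786°, lon 123.586°): 329.3 km
Golf (lat 1.652°, lon 125.273°): 400.2 km
Echo (lat 5.584°, lon 118.646°): 456.1 km
Delta (lat -0.892°, lon 122.028°): 471.2 km
Foxtrot (lat 3.949°, lon 117.461°): 518.5 km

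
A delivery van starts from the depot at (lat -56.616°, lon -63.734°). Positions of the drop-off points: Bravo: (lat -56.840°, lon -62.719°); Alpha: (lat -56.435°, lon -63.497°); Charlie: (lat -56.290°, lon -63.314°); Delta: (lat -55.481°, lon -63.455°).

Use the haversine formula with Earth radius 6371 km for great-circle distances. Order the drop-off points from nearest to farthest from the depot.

Computing each great-circle distance from (lat -56.616°, lon -63.734°):
Alpha (lat -56.435°, lon -63.497°): 24.8 km
Charlie (lat -56.290°, lon -63.314°): 44.5 km
Bravo (lat -56.840°, lon -62.719°): 66.7 km
Delta (lat -55.481°, lon -63.455°): 127.4 km

Alpha, Charlie, Bravo, Delta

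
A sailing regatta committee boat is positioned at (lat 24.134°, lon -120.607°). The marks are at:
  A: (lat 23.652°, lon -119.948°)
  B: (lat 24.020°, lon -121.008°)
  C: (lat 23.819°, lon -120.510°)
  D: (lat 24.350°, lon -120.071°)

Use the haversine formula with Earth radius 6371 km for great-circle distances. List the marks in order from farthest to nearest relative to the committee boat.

Computing each great-circle distance from (lat 24.134°, lon -120.607°):
A (lat 23.652°, lon -119.948°): 85.8 km
D (lat 24.350°, lon -120.071°): 59.4 km
B (lat 24.020°, lon -121.008°): 42.6 km
C (lat 23.819°, lon -120.510°): 36.4 km

A, D, B, C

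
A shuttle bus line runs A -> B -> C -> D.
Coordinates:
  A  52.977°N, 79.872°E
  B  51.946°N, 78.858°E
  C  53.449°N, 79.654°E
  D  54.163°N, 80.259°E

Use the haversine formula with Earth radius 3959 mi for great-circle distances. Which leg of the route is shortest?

C–D

Leg distances:
A→B: 83.0 mi
B→C: 109.1 mi
C→D: 55.2 mi
The shortest leg is C–D at 55.2 mi.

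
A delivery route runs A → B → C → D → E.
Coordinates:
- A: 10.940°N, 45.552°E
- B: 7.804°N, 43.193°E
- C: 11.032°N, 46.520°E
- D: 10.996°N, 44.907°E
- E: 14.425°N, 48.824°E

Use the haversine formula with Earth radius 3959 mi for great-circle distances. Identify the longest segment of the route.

D–E

Leg distances:
A→B: 269.8 mi
B→C: 318.1 mi
C→D: 109.4 mi
D→E: 354.7 mi
The longest leg is D–E at 354.7 mi.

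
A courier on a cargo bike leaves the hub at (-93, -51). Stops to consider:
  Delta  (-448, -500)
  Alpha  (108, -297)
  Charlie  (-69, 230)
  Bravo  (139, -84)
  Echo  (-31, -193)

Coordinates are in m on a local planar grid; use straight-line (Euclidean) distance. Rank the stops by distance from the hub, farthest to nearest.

Computing each straight-line distance from (-93, -51):
Delta (-448, -500): 572.4 m
Alpha (108, -297): 317.7 m
Charlie (-69, 230): 282.0 m
Bravo (139, -84): 234.3 m
Echo (-31, -193): 154.9 m

Delta, Alpha, Charlie, Bravo, Echo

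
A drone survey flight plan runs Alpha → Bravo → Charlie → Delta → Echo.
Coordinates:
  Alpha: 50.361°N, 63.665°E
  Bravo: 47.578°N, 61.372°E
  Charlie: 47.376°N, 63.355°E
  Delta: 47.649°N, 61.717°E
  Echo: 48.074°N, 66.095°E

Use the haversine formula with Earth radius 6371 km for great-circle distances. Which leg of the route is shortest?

Leg distances:
Alpha→Bravo: 351.8 km
Bravo→Charlie: 150.7 km
Charlie→Delta: 126.7 km
Delta→Echo: 330.0 km
The shortest leg is Charlie–Delta at 126.7 km.

Charlie–Delta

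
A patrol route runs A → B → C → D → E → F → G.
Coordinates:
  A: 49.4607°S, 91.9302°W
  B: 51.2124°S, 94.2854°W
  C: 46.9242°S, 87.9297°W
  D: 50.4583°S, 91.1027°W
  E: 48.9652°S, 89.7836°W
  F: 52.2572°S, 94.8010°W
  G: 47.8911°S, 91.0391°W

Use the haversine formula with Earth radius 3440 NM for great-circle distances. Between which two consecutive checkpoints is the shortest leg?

Leg distances:
A→B: 138.6 NM
B→C: 358.6 NM
C→D: 246.6 NM
D→E: 103.2 NM
E→F: 274.8 NM
F→G: 299.5 NM
The shortest leg is D–E at 103.2 NM.

D–E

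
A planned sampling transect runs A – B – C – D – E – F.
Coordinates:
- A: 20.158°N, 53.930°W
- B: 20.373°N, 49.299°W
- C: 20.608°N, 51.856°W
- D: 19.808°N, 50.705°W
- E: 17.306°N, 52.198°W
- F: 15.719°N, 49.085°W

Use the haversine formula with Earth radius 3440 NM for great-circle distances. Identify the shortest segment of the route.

C–D

Leg distances:
A→B: 261.1 NM
B→C: 144.5 NM
C→D: 80.7 NM
D→E: 172.6 NM
E→F: 202.9 NM
The shortest leg is C–D at 80.7 NM.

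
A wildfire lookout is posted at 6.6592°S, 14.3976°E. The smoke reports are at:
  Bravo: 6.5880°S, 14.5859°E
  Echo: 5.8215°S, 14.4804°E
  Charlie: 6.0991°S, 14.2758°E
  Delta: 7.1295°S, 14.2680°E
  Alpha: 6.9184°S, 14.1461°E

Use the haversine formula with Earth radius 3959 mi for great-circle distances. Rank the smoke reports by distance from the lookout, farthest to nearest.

Computing each great-circle distance from 6.6592°S, 14.3976°E:
Echo 5.8215°S, 14.4804°E: 58.2 mi
Charlie 6.0991°S, 14.2758°E: 39.6 mi
Delta 7.1295°S, 14.2680°E: 33.7 mi
Alpha 6.9184°S, 14.1461°E: 24.9 mi
Bravo 6.5880°S, 14.5859°E: 13.8 mi

Echo, Charlie, Delta, Alpha, Bravo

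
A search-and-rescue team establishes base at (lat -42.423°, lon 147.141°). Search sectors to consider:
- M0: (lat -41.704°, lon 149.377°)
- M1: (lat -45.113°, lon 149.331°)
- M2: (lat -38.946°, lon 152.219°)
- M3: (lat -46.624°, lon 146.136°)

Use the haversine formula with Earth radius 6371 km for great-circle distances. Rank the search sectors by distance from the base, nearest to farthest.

M0, M1, M3, M2

Distances from the base:
M0 (lat -41.704°, lon 149.377°): 201.1 km
M1 (lat -45.113°, lon 149.331°): 346.9 km
M3 (lat -46.624°, lon 146.136°): 473.9 km
M2 (lat -38.946°, lon 152.219°): 576.7 km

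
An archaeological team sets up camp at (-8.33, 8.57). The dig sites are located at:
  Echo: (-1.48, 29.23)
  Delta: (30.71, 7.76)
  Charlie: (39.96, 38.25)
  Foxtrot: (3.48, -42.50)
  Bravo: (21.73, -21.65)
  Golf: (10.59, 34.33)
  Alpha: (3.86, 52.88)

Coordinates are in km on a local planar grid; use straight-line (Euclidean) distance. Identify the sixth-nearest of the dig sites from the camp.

Foxtrot

Distances from the camp ((-8.33, 8.57)):
Echo: 21.8 km
Golf: 32.0 km
Delta: 39.0 km
Bravo: 42.6 km
Alpha: 46.0 km
Foxtrot: 52.4 km
Charlie: 56.7 km
The sixth-nearest is Foxtrot at 52.4 km.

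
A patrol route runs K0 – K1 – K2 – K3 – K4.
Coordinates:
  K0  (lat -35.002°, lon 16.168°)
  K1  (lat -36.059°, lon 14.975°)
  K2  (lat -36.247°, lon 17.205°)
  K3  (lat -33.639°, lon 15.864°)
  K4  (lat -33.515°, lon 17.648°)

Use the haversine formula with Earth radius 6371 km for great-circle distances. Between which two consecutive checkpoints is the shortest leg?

K0–K1

Leg distances:
K0→K1: 159.6 km
K1→K2: 201.3 km
K2→K3: 314.7 km
K3→K4: 165.8 km
The shortest leg is K0–K1 at 159.6 km.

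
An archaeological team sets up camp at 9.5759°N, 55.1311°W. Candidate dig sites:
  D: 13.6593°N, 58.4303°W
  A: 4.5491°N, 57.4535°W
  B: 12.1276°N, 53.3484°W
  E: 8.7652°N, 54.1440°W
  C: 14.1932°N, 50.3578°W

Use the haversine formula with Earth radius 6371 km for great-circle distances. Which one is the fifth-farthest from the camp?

Distances from the camp (9.5759°N, 55.1311°W):
C: 730.2 km
A: 614.9 km
D: 579.0 km
B: 344.1 km
E: 141.0 km
The fifth-farthest is E at 141.0 km.

E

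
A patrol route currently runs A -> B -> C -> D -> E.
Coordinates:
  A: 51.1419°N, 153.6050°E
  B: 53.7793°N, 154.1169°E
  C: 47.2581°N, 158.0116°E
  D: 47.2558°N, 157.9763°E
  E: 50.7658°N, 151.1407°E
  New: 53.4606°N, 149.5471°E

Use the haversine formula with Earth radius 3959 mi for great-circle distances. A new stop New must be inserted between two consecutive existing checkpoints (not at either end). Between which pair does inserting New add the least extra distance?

between A and B

Added distance for inserting New between each consecutive pair:
A–B: 239.6 mi
B–C: 274.2 mi
C–D: 1132.4 mi
D–E: 371.5 mi
Smallest added distance is 239.6 mi, inserting between A and B.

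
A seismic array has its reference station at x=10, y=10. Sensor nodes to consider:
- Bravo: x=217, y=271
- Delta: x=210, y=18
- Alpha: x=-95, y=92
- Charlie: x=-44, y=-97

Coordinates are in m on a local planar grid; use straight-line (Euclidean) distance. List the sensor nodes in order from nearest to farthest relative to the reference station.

Distance from the reference station at x=10, y=10 to each:
Charlie x=-44, y=-97: 119.9 m
Alpha x=-95, y=92: 133.2 m
Delta x=210, y=18: 200.2 m
Bravo x=217, y=271: 333.1 m

Charlie, Alpha, Delta, Bravo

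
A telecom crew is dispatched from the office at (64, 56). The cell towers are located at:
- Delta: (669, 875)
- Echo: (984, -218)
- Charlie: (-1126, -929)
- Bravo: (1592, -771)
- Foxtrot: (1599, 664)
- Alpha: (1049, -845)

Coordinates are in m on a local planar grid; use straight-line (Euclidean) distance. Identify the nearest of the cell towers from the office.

Echo

Distance to each, sorted:
Echo: 959.9 m
Delta: 1018.2 m
Alpha: 1334.9 m
Charlie: 1544.8 m
Foxtrot: 1651.0 m
Bravo: 1737.4 m
The nearest is Echo at 959.9 m.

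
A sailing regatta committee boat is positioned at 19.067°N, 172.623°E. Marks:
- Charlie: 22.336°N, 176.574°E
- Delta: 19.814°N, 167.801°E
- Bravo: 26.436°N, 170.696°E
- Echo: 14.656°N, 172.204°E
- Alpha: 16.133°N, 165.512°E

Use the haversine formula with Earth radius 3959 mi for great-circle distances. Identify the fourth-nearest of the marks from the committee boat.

Distances from the committee boat (19.067°N, 172.623°E):
Echo: 306.0 mi
Delta: 318.4 mi
Charlie: 340.9 mi
Alpha: 510.3 mi
Bravo: 523.7 mi
The fourth-nearest is Alpha at 510.3 mi.

Alpha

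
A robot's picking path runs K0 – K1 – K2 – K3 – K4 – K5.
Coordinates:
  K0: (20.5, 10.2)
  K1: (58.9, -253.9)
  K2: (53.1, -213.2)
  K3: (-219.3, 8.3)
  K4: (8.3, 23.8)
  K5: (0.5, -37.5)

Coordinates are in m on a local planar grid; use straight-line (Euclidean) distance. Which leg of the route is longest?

K2–K3

Leg distances:
K0→K1: 266.9 m
K1→K2: 41.1 m
K2→K3: 351.1 m
K3→K4: 228.1 m
K4→K5: 61.8 m
The longest leg is K2–K3 at 351.1 m.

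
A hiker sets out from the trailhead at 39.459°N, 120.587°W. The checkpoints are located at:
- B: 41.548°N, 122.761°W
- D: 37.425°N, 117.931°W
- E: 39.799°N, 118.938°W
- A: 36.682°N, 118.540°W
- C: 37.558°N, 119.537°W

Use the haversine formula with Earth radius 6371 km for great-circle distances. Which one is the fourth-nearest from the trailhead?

D

Distance to each, sorted:
E: 146.2 km
C: 230.3 km
B: 296.2 km
D: 323.5 km
A: 357.0 km
The fourth-nearest is D at 323.5 km.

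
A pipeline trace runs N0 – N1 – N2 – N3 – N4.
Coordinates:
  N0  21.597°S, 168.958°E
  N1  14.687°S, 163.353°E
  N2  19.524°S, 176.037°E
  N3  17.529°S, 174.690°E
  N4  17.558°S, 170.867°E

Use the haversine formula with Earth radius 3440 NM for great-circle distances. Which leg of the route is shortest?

N2–N3

Leg distances:
N0→N1: 523.7 NM
N1→N2: 783.3 NM
N2→N3: 142.2 NM
N3→N4: 218.9 NM
The shortest leg is N2–N3 at 142.2 NM.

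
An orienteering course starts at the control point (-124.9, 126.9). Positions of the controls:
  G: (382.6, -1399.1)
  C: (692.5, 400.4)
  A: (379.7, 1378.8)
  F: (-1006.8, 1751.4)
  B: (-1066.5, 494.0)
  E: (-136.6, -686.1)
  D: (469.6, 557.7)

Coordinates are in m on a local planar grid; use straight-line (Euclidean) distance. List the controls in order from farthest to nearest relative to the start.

F, G, A, B, C, E, D

Distance from the start at (-124.9, 126.9) to each:
F (-1006.8, 1751.4): 1848.4 m
G (382.6, -1399.1): 1608.2 m
A (379.7, 1378.8): 1349.8 m
B (-1066.5, 494.0): 1010.6 m
C (692.5, 400.4): 861.9 m
E (-136.6, -686.1): 813.1 m
D (469.6, 557.7): 734.2 m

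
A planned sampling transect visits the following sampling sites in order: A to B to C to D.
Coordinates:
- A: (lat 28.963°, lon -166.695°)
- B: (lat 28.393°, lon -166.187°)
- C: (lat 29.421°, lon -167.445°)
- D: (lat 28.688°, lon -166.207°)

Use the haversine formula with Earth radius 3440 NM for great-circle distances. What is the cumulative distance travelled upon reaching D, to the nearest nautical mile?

Leg distances:
A→B: 43.4 NM  (cumulative 43.4 NM)
B→C: 90.4 NM  (cumulative 133.9 NM)
C→D: 78.5 NM  (cumulative 212.4 NM)
Cumulative distance at D ≈ 212 NM.

212 NM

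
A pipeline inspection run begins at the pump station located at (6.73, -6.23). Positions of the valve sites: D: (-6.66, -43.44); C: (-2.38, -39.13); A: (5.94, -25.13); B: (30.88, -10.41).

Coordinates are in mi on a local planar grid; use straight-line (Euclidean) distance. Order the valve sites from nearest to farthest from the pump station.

Distances from the pump station:
A (5.94, -25.13): 18.9 mi
B (30.88, -10.41): 24.5 mi
C (-2.38, -39.13): 34.1 mi
D (-6.66, -43.44): 39.5 mi

A, B, C, D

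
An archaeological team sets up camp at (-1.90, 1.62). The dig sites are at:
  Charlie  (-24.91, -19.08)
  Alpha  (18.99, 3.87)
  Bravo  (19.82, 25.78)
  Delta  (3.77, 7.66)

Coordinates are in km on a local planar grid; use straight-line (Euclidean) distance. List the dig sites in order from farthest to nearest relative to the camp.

Bravo, Charlie, Alpha, Delta

Distances from the camp:
Bravo (19.82, 25.78): 32.5 km
Charlie (-24.91, -19.08): 31.0 km
Alpha (18.99, 3.87): 21.0 km
Delta (3.77, 7.66): 8.3 km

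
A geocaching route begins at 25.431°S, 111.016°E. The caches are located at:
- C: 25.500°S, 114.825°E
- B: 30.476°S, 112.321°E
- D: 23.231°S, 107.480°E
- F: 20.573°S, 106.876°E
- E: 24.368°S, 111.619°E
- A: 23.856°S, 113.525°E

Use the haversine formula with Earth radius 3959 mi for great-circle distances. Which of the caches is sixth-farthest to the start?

E

Distance to each, sorted:
F: 426.6 mi
B: 357.6 mi
D: 269.6 mi
C: 237.7 mi
A: 191.5 mi
E: 82.6 mi
The sixth-farthest is E at 82.6 mi.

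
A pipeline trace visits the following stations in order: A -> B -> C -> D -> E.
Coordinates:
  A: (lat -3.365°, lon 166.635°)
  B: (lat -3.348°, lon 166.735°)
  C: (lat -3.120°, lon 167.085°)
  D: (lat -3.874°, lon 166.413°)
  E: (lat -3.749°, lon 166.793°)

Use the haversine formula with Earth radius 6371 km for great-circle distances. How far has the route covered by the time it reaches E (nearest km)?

214 km

Leg distances:
A→B: 11.3 km  (cumulative 11.3 km)
B→C: 46.4 km  (cumulative 57.7 km)
C→D: 112.2 km  (cumulative 169.9 km)
D→E: 44.4 km  (cumulative 214.3 km)
Cumulative distance at E ≈ 214 km.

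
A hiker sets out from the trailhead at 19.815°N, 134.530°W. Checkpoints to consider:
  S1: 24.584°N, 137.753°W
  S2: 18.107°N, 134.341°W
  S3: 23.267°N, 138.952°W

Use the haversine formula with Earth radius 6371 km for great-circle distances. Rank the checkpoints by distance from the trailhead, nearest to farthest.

Computing each great-circle distance from 19.815°N, 134.530°W:
S2 18.107°N, 134.341°W: 191.0 km
S3 23.267°N, 138.952°W: 597.0 km
S1 24.584°N, 137.753°W: 625.5 km

S2, S3, S1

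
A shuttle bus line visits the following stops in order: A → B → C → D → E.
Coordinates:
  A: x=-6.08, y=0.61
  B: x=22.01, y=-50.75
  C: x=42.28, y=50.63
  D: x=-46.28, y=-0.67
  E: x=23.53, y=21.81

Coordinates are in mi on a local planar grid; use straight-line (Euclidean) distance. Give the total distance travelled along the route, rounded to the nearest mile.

Leg distances:
A→B: 58.5 mi  (cumulative 58.5 mi)
B→C: 103.4 mi  (cumulative 161.9 mi)
C→D: 102.3 mi  (cumulative 264.3 mi)
D→E: 73.3 mi  (cumulative 337.6 mi)
Total route length ≈ 338 mi.

338 mi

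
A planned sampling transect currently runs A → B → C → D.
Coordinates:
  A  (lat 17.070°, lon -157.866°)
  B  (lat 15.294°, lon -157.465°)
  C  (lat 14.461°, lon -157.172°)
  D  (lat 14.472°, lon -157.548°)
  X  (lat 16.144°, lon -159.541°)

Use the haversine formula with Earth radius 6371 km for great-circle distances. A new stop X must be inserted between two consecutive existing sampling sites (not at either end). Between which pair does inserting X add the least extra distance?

between A and B

Added distance for inserting X between each consecutive pair:
A–B: 245.5 km
B–C: 459.2 km
C–D: 558.3 km
Smallest added distance is 245.5 km, inserting between A and B.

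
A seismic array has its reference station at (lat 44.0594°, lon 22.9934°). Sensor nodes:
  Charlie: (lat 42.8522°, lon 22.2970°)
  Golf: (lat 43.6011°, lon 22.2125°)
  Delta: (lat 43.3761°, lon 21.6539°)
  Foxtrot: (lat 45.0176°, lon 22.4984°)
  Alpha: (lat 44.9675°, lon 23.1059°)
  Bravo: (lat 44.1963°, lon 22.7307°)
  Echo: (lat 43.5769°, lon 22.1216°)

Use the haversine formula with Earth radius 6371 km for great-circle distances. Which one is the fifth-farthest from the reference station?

Distances from the reference station ((lat 44.0594°, lon 22.9934°)):
Charlie: 145.5 km
Delta: 131.8 km
Foxtrot: 113.5 km
Alpha: 101.4 km
Echo: 88.2 km
Golf: 80.8 km
Bravo: 25.9 km
The fifth-farthest is Echo at 88.2 km.

Echo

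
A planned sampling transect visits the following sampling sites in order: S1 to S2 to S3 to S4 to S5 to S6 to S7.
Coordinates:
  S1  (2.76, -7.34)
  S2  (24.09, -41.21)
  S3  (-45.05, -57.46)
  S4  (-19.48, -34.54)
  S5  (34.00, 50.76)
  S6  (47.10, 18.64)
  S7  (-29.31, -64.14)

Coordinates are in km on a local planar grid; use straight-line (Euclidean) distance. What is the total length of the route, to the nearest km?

Leg distances:
S1→S2: 40.0 km  (cumulative 40.0 km)
S2→S3: 71.0 km  (cumulative 111.1 km)
S3→S4: 34.3 km  (cumulative 145.4 km)
S4→S5: 100.7 km  (cumulative 246.1 km)
S5→S6: 34.7 km  (cumulative 280.8 km)
S6→S7: 112.7 km  (cumulative 393.4 km)
Total route length ≈ 393 km.

393 km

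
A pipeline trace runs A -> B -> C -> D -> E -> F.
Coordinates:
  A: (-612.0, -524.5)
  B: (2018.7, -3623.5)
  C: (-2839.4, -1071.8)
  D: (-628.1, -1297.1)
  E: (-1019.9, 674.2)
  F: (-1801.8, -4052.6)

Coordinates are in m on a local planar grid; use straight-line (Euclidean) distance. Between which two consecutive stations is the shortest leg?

D–E

Leg distances:
A→B: 4065.0 m
B→C: 5487.5 m
C→D: 2222.7 m
D→E: 2009.9 m
E→F: 4791.0 m
The shortest leg is D–E at 2009.9 m.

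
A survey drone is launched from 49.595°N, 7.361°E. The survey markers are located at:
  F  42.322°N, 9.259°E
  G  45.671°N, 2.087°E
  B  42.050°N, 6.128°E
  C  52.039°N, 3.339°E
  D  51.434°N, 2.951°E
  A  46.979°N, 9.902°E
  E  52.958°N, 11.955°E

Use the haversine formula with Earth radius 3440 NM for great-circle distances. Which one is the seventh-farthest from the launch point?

A

Distances from the launch point (49.595°N, 7.361°E):
B: 455.9 NM
F: 443.8 NM
G: 317.7 NM
E: 265.5 NM
C: 211.6 NM
D: 201.3 NM
A: 187.0 NM
The seventh-farthest is A at 187.0 NM.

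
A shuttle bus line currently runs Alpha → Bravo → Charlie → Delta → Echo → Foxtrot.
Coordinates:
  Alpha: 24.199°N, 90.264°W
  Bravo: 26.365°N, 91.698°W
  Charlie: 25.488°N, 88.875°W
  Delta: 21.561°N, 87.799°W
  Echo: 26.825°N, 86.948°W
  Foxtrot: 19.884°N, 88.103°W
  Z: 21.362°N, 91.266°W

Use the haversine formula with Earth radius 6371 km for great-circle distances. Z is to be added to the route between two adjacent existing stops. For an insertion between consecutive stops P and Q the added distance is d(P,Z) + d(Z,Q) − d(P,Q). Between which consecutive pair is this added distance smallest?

Added distance for inserting Z between each consecutive pair:
Alpha–Bravo: 609.1 km
Bravo–Charlie: 778.9 km
Charlie–Delta: 428.8 km
Delta–Echo: 516.7 km
Echo–Foxtrot: 336.1 km
Smallest added distance is 336.1 km, inserting between Echo and Foxtrot.

between Echo and Foxtrot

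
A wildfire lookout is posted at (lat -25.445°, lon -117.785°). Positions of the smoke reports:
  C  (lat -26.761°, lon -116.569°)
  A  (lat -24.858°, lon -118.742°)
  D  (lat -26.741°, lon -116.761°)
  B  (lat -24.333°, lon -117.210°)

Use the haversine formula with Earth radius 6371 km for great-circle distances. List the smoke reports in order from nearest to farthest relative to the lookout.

A, B, D, C

Computing each great-circle distance from (lat -25.445°, lon -117.785°):
A (lat -24.858°, lon -118.742°): 116.4 km
B (lat -24.333°, lon -117.210°): 136.6 km
D (lat -26.741°, lon -116.761°): 176.7 km
C (lat -26.761°, lon -116.569°): 190.1 km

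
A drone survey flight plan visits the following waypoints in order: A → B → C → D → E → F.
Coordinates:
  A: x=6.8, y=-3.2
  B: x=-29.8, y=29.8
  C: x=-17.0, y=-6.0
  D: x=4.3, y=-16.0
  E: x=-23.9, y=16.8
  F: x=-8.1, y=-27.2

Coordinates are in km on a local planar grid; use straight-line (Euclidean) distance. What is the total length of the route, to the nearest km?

Leg distances:
A→B: 49.3 km  (cumulative 49.3 km)
B→C: 38.0 km  (cumulative 87.3 km)
C→D: 23.5 km  (cumulative 110.8 km)
D→E: 43.3 km  (cumulative 154.1 km)
E→F: 46.8 km  (cumulative 200.8 km)
Total route length ≈ 201 km.

201 km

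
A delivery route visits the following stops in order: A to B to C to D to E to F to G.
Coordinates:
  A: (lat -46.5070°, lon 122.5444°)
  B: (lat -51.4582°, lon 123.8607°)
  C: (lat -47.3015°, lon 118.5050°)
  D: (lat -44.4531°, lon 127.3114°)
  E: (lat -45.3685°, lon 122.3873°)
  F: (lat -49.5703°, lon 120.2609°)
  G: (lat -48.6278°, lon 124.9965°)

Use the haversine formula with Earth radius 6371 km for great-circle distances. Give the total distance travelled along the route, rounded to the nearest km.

3168 km

Leg distances:
A→B: 558.8 km  (cumulative 558.8 km)
B→C: 603.0 km  (cumulative 1161.8 km)
C→D: 751.1 km  (cumulative 1912.9 km)
D→E: 400.8 km  (cumulative 2313.8 km)
E→F: 493.7 km  (cumulative 2807.5 km)
F→G: 360.3 km  (cumulative 3167.8 km)
Total route length ≈ 3168 km.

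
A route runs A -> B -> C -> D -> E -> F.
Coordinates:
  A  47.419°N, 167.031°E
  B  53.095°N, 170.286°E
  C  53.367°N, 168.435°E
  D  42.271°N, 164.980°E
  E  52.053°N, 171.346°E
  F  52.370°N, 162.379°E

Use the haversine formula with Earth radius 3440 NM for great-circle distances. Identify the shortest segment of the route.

B–C

Leg distances:
A→B: 362.9 NM
B→C: 68.5 NM
C→D: 680.4 NM
D→E: 641.6 NM
E→F: 330.2 NM
The shortest leg is B–C at 68.5 NM.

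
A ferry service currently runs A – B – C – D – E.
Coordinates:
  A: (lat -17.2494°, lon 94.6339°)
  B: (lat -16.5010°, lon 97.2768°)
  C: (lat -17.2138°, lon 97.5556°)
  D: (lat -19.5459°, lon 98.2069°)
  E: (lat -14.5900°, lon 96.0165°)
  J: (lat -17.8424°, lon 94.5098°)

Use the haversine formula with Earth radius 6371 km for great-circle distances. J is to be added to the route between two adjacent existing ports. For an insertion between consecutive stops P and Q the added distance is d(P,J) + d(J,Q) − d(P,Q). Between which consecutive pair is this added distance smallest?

between A and B

Added distance for inserting J between each consecutive pair:
A–B: 103.6 km
B–C: 575.4 km
C–D: 495.2 km
D–E: 230.6 km
Smallest added distance is 103.6 km, inserting between A and B.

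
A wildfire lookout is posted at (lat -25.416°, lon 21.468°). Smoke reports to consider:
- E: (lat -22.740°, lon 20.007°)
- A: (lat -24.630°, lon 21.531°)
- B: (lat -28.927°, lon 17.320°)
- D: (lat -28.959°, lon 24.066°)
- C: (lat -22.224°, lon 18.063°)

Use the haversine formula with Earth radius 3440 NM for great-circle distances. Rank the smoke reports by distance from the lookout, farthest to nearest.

B, C, D, E, A

Distance from the lookout at (lat -25.416°, lon 21.468°) to each:
B (lat -28.927°, lon 17.320°): 305.8 NM
C (lat -22.224°, lon 18.063°): 267.7 NM
D (lat -28.959°, lon 24.066°): 253.9 NM
E (lat -22.740°, lon 20.007°): 179.5 NM
A (lat -24.630°, lon 21.531°): 47.3 NM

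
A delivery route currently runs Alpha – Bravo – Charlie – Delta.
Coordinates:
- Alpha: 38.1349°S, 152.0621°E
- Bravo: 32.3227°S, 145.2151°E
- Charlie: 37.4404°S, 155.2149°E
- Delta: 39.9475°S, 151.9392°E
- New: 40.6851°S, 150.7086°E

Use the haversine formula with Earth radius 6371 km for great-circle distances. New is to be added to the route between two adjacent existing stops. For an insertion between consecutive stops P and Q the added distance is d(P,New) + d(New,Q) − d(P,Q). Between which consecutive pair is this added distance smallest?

between Charlie and Delta

Added distance for inserting New between each consecutive pair:
Alpha–Bravo: 461.1 km
Bravo–Charlie: 507.3 km
Charlie–Delta: 265.1 km
Smallest added distance is 265.1 km, inserting between Charlie and Delta.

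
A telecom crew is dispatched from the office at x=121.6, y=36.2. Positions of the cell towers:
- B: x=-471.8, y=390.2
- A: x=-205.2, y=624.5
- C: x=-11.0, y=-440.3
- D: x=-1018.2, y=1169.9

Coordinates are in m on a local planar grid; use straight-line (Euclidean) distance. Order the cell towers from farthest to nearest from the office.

D, B, A, C

Distance from the office at x=121.6, y=36.2 to each:
D x=-1018.2, y=1169.9: 1607.6 m
B x=-471.8, y=390.2: 691.0 m
A x=-205.2, y=624.5: 673.0 m
C x=-11.0, y=-440.3: 494.6 m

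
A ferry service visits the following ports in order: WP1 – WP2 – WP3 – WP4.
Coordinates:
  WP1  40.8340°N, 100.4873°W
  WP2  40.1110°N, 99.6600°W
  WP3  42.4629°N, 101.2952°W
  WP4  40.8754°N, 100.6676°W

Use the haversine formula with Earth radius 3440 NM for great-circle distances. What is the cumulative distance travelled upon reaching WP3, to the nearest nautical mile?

Leg distances:
WP1→WP2: 57.5 NM  (cumulative 57.5 NM)
WP2→WP3: 159.3 NM  (cumulative 216.9 NM)
Cumulative distance at WP3 ≈ 217 NM.

217 NM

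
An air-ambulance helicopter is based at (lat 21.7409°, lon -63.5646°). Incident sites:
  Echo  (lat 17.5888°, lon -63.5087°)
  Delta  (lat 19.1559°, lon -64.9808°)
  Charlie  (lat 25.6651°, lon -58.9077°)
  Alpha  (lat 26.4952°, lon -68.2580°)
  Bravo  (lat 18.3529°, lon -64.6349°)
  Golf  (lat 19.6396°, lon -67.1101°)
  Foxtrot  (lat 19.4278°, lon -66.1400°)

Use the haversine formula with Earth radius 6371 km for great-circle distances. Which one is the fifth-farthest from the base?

Bravo

Distance to each, sorted:
Alpha: 711.4 km
Charlie: 644.2 km
Echo: 461.7 km
Golf: 436.6 km
Bravo: 393.0 km
Foxtrot: 371.5 km
Delta: 323.1 km
The fifth-farthest is Bravo at 393.0 km.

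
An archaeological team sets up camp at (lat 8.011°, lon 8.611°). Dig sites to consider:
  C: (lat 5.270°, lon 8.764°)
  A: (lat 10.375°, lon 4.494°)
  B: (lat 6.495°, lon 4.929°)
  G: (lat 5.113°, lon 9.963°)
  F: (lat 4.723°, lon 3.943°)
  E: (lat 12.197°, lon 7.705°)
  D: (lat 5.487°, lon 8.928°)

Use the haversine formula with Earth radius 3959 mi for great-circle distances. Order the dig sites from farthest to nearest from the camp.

Distances from the camp:
F (lat 4.723°, lon 3.943°): 392.9 mi
A (lat 10.375°, lon 4.494°): 324.9 mi
E (lat 12.197°, lon 7.705°): 295.7 mi
B (lat 6.495°, lon 4.929°): 273.2 mi
G (lat 5.113°, lon 9.963°): 220.7 mi
C (lat 5.270°, lon 8.764°): 189.7 mi
D (lat 5.487°, lon 8.928°): 175.8 mi

F, A, E, B, G, C, D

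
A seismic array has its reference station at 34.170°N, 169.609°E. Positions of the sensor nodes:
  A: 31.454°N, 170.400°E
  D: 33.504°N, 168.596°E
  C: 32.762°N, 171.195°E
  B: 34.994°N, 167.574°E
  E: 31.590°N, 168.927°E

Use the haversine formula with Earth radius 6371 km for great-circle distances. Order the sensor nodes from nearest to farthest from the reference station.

D, B, C, E, A

Computing each great-circle distance from 34.170°N, 169.609°E:
D 33.504°N, 168.596°E: 119.3 km
B 34.994°N, 167.574°E: 207.6 km
C 32.762°N, 171.195°E: 214.8 km
E 31.590°N, 168.927°E: 293.9 km
A 31.454°N, 170.400°E: 310.9 km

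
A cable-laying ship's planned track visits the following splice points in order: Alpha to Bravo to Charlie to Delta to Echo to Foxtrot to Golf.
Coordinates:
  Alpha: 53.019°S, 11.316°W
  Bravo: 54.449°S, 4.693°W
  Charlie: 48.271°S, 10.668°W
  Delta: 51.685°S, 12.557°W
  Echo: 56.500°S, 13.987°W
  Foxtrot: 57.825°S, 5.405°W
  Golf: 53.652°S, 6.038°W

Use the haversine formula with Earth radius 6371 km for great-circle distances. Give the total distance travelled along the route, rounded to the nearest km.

3215 km

Leg distances:
Alpha→Bravo: 463.5 km  (cumulative 463.5 km)
Bravo→Charlie: 801.9 km  (cumulative 1265.4 km)
Charlie→Delta: 402.9 km  (cumulative 1668.3 km)
Delta→Echo: 543.4 km  (cumulative 2211.7 km)
Echo→Foxtrot: 537.6 km  (cumulative 2749.3 km)
Foxtrot→Golf: 465.7 km  (cumulative 3215.0 km)
Total route length ≈ 3215 km.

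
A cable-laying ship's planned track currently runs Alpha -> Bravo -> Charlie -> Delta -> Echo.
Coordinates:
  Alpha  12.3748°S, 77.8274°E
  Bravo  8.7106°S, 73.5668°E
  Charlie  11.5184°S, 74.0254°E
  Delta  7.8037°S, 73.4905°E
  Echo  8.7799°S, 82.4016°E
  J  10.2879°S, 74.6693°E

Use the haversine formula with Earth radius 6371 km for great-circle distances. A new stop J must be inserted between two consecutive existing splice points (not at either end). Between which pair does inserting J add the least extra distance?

Added distance for inserting J between each consecutive pair:
Alpha–Bravo: 9.5 km
Bravo–Charlie: 50.6 km
Charlie–Delta: 41.7 km
Delta–Echo: 182.9 km
Smallest added distance is 9.5 km, inserting between Alpha and Bravo.

between Alpha and Bravo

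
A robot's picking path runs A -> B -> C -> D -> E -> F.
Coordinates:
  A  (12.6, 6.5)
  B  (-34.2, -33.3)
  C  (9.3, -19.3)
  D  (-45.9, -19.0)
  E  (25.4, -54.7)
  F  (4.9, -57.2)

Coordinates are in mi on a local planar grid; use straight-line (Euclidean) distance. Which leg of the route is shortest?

E–F

Leg distances:
A→B: 61.4 mi
B→C: 45.7 mi
C→D: 55.2 mi
D→E: 79.7 mi
E→F: 20.7 mi
The shortest leg is E–F at 20.7 mi.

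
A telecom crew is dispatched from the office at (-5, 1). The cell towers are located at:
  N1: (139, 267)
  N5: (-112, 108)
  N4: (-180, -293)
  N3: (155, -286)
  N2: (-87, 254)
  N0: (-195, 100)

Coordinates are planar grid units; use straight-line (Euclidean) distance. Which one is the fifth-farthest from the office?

N0

Distance to each, sorted:
N4: 342.1
N3: 328.6
N1: 302.5
N2: 266.0
N0: 214.2
N5: 151.3
The fifth-farthest is N0 at 214.2.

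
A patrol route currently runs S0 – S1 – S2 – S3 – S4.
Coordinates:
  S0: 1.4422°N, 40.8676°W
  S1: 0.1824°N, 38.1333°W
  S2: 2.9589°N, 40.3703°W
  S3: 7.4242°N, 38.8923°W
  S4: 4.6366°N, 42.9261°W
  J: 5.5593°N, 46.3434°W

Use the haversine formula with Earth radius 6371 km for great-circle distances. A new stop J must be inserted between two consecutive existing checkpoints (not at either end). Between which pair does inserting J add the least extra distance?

Added distance for inserting J between each consecutive pair:
S0–S1: 1516.1 km
S1–S2: 1416.3 km
S2–S3: 1048.8 km
S3–S4: 697.9 km
Smallest added distance is 697.9 km, inserting between S3 and S4.

between S3 and S4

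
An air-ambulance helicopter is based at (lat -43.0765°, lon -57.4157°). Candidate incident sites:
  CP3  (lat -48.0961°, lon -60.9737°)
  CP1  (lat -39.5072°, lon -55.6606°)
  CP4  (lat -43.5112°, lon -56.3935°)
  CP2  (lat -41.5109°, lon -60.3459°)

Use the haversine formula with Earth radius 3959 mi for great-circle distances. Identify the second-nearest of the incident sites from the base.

CP2

Distances from the base ((lat -43.0765°, lon -57.4157°)):
CP4: 59.5 mi
CP2: 184.7 mi
CP1: 262.9 mi
CP3: 387.1 mi
The second-nearest is CP2 at 184.7 mi.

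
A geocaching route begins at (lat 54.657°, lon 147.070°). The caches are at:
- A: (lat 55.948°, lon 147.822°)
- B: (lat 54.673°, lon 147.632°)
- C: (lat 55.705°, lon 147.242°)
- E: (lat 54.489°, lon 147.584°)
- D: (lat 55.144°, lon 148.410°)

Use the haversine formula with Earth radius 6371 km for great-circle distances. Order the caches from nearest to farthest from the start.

B, E, D, C, A

Distances from the start:
B (lat 54.673°, lon 147.632°): 36.2 km
E (lat 54.489°, lon 147.584°): 38.0 km
D (lat 55.144°, lon 148.410°): 101.4 km
C (lat 55.705°, lon 147.242°): 117.0 km
A (lat 55.948°, lon 147.822°): 151.2 km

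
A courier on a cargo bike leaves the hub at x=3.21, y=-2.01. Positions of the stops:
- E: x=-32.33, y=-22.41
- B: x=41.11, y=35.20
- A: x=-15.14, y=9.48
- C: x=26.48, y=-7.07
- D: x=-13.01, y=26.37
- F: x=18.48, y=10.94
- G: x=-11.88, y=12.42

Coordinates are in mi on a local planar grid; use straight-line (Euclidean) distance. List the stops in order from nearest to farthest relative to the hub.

F, G, A, C, D, E, B

Distances from the hub:
F x=18.48, y=10.94: 20.0 mi
G x=-11.88, y=12.42: 20.9 mi
A x=-15.14, y=9.48: 21.7 mi
C x=26.48, y=-7.07: 23.8 mi
D x=-13.01, y=26.37: 32.7 mi
E x=-32.33, y=-22.41: 41.0 mi
B x=41.11, y=35.20: 53.1 mi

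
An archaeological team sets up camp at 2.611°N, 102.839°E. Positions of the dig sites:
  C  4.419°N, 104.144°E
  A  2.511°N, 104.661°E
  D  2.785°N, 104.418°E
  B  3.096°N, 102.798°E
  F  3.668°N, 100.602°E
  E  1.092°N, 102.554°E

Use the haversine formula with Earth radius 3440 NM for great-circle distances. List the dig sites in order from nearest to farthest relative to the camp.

B, E, D, A, C, F

Distances from the camp:
B 3.096°N, 102.798°E: 29.2 NM
E 1.092°N, 102.554°E: 92.8 NM
D 2.785°N, 104.418°E: 95.3 NM
A 2.511°N, 104.661°E: 109.4 NM
C 4.419°N, 104.144°E: 133.8 NM
F 3.668°N, 100.602°E: 148.4 NM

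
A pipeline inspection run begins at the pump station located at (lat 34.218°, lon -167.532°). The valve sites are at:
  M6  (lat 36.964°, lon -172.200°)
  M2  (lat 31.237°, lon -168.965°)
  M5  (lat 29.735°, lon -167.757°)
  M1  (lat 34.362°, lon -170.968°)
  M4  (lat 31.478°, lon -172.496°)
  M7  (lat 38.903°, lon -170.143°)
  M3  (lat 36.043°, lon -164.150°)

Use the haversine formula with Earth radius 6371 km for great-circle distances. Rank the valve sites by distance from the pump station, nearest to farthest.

Computing each great-circle distance from (lat 34.218°, lon -167.532°):
M1 (lat 34.362°, lon -170.968°): 316.1 km
M2 (lat 31.237°, lon -168.965°): 357.5 km
M3 (lat 36.043°, lon -164.150°): 368.4 km
M5 (lat 29.735°, lon -167.757°): 498.9 km
M6 (lat 36.964°, lon -172.200°): 520.8 km
M4 (lat 31.478°, lon -172.496°): 554.7 km
M7 (lat 38.903°, lon -170.143°): 570.7 km

M1, M2, M3, M5, M6, M4, M7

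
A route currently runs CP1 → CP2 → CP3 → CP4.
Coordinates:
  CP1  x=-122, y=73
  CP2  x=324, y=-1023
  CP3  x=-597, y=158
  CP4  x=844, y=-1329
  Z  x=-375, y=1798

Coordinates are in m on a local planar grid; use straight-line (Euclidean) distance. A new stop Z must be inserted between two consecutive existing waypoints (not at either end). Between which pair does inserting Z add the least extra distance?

between CP3 and CP4

Added distance for inserting Z between each consecutive pair:
CP1–CP2: 3466.5 m
CP2–CP3: 3063.6 m
CP3–CP4: 2940.5 m
Smallest added distance is 2940.5 m, inserting between CP3 and CP4.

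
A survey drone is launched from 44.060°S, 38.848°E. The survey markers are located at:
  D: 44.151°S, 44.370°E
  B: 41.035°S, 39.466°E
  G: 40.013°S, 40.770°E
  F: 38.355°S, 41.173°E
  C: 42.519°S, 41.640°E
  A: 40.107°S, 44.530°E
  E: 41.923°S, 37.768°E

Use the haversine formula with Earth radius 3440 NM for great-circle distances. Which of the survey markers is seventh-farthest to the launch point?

E

Distances from the launch point (44.060°S, 38.848°E):
F: 358.2 NM
A: 346.9 NM
G: 257.6 NM
D: 238.1 NM
B: 183.7 NM
C: 153.1 NM
E: 136.8 NM
The seventh-farthest is E at 136.8 NM.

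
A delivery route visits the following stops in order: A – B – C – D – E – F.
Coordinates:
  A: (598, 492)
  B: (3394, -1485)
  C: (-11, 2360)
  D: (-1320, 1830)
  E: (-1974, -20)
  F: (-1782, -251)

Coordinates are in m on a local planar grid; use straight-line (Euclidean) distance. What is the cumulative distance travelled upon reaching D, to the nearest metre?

Leg distances:
A→B: 3424.3 m  (cumulative 3424.3 m)
B→C: 5136.0 m  (cumulative 8560.3 m)
C→D: 1412.2 m  (cumulative 9972.5 m)
Cumulative distance at D ≈ 9973 m.

9973 m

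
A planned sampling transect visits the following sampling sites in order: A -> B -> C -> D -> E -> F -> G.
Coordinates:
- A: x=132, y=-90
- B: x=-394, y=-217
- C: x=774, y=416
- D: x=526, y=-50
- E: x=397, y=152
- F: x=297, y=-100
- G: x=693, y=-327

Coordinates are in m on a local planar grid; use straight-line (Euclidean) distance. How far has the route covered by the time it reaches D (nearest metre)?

2397 m

Leg distances:
A→B: 541.1 m  (cumulative 541.1 m)
B→C: 1328.5 m  (cumulative 1869.6 m)
C→D: 527.9 m  (cumulative 2397.5 m)
Cumulative distance at D ≈ 2397 m.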